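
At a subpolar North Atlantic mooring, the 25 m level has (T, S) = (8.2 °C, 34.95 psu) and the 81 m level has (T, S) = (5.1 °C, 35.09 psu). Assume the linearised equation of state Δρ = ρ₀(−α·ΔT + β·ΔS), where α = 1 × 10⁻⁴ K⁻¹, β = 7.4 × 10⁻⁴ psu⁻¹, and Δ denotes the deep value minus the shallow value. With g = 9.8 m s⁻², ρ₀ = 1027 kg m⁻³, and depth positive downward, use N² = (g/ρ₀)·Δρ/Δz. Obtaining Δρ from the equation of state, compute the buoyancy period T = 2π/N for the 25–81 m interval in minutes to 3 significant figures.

ΔT = -3.1 K, ΔS = +0.14 psu (deep − shallow).
Δρ/ρ₀ = −αΔT + βΔS = 3.10 × 10⁻⁴ + 1.036 × 10⁻⁴ = 4.136 × 10⁻⁴, so Δρ ≈ 0.4248 kg m⁻³.
N² = (g/ρ₀)·Δρ/Δz = g·(Δρ/ρ₀)/Δz = 9.8 × 4.136 × 10⁻⁴ / 56 = 7.2380 × 10⁻⁵ s⁻².
N = √(7.2380 × 10⁻⁵) = 8.5076 × 10⁻³ rad s⁻¹ → T = 2π/N = 738.54 s = 12.309 min ≈ 12.3 min.

12.3 min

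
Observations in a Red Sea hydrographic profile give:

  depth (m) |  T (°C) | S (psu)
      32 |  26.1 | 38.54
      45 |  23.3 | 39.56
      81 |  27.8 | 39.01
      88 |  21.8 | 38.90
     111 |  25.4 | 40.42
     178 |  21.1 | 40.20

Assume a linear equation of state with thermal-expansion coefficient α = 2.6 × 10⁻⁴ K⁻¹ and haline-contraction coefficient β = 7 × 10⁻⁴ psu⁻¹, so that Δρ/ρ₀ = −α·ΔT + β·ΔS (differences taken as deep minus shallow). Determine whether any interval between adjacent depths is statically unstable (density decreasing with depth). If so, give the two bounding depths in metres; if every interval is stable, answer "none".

45–81 m

Evaluate Δρ/ρ₀ = −αΔT + βΔS across each adjacent pair:
  32–45 m: −αΔT+βΔS = −(2.6 × 10⁻⁴)(-2.8)+(7 × 10⁻⁴)(+1.02) = 1.4 × 10⁻³ → stable
  45–81 m: −αΔT+βΔS = −(2.6 × 10⁻⁴)(+4.5)+(7 × 10⁻⁴)(-0.55) = -1.6 × 10⁻³ → UNSTABLE
  81–88 m: −αΔT+βΔS = −(2.6 × 10⁻⁴)(-6.0)+(7 × 10⁻⁴)(-0.11) = 1.5 × 10⁻³ → stable
  88–111 m: −αΔT+βΔS = −(2.6 × 10⁻⁴)(+3.6)+(7 × 10⁻⁴)(+1.52) = 1.3 × 10⁻⁴ → stable
  111–178 m: −αΔT+βΔS = −(2.6 × 10⁻⁴)(-4.3)+(7 × 10⁻⁴)(-0.22) = 9.6 × 10⁻⁴ → stable
The 45–81 m interval has Δρ < 0: lighter water underlies denser water.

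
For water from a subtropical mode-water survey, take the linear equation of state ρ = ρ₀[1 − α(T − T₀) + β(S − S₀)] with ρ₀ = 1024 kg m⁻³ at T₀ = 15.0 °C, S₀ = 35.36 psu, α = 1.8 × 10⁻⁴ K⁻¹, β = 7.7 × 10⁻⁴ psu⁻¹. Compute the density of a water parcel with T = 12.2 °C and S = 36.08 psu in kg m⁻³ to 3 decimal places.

T − T₀ = -2.8 K, S − S₀ = +0.72 psu.
Bracket = 1 − α·(-2.8) + β·(+0.72) = 1 + (1.0584 × 10⁻³) = 1.0010584.
ρ = 1024 × 1.0010584 = 1025.084 kg m⁻³.

1025.084 kg m⁻³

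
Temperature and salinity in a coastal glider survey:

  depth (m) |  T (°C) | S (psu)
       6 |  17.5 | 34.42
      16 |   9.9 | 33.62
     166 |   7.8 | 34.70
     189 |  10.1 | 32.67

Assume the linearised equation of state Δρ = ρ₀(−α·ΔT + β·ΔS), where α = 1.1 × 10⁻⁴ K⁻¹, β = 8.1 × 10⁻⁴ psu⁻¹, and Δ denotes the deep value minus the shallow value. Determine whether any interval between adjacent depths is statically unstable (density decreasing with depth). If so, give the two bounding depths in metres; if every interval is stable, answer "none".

Evaluate Δρ/ρ₀ = −αΔT + βΔS across each adjacent pair:
  6–16 m: −αΔT+βΔS = −(1.1 × 10⁻⁴)(-7.6)+(8.1 × 10⁻⁴)(-0.80) = 1.9 × 10⁻⁴ → stable
  16–166 m: −αΔT+βΔS = −(1.1 × 10⁻⁴)(-2.1)+(8.1 × 10⁻⁴)(+1.08) = 1.1 × 10⁻³ → stable
  166–189 m: −αΔT+βΔS = −(1.1 × 10⁻⁴)(+2.3)+(8.1 × 10⁻⁴)(-2.03) = -1.9 × 10⁻³ → UNSTABLE
The 166–189 m interval has Δρ < 0: lighter water underlies denser water.

166–189 m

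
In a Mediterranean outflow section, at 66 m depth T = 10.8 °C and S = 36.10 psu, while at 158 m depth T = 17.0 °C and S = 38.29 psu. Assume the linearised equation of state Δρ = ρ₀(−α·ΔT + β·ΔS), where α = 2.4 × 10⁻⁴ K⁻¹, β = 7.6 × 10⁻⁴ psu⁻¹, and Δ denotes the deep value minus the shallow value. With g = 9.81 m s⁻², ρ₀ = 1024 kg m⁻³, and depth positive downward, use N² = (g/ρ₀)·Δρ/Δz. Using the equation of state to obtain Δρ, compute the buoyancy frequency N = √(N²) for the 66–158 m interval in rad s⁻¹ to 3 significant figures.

4.34 × 10⁻³ rad s⁻¹

ΔT = +6.2 K, ΔS = +2.19 psu (deep − shallow).
Δρ/ρ₀ = −αΔT + βΔS = -1.488 × 10⁻³ + 1.6644 × 10⁻³ = 1.764 × 10⁻⁴, so Δρ ≈ 0.1806 kg m⁻³.
N² = (g/ρ₀)·Δρ/Δz = g·(Δρ/ρ₀)/Δz = 9.81 × 1.764 × 10⁻⁴ / 92 = 1.8810 × 10⁻⁵ s⁻².
N = √(1.8810 × 10⁻⁵) = 4.3370 × 10⁻³ rad s⁻¹ ≈ 4.34 × 10⁻³ rad s⁻¹.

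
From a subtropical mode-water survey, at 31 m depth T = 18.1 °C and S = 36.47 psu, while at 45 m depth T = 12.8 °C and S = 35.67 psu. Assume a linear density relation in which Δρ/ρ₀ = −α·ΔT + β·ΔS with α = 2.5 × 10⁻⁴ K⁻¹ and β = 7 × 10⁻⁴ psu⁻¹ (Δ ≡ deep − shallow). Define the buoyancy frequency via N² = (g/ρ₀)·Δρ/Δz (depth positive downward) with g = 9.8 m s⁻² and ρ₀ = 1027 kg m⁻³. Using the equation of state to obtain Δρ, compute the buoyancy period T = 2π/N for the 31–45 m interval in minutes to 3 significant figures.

ΔT = -5.3 K, ΔS = -0.80 psu (deep − shallow).
Δρ/ρ₀ = −αΔT + βΔS = 1.325 × 10⁻³ − 5.60 × 10⁻⁴ = 7.65 × 10⁻⁴, so Δρ ≈ 0.7857 kg m⁻³.
N² = (g/ρ₀)·Δρ/Δz = g·(Δρ/ρ₀)/Δz = 9.8 × 7.65 × 10⁻⁴ / 14 = 5.3550 × 10⁻⁴ s⁻².
N = √(5.3550 × 10⁻⁴) = 0.023141 rad s⁻¹ → T = 2π/N = 271.52 s = 4.5253 min ≈ 4.53 min.

4.53 min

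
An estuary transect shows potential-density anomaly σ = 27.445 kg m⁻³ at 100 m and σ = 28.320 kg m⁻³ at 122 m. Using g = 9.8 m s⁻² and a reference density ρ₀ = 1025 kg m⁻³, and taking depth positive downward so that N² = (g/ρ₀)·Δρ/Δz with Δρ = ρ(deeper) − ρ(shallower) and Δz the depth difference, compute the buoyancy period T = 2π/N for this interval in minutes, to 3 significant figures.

5.37 min

Δρ = 1028.320 − 1027.445 = 0.875 kg m⁻³ over Δz = 122 − 100 = 22 m.
N² = (9.8/1025) × (0.875/22) = 3.8027 × 10⁻⁴ s⁻².
N = √(3.8027 × 10⁻⁴) = 0.019501 rad s⁻¹, so T = 2π/N = 322.20 s = 5.3700 min ≈ 5.37 min.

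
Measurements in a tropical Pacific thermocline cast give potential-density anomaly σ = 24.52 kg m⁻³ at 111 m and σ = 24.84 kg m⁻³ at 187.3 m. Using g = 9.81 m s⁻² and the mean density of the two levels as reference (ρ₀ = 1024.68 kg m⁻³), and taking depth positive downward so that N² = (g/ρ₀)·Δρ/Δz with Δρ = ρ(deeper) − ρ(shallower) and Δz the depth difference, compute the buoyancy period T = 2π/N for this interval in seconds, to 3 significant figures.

992 s

Δρ = 1024.84 − 1024.52 = 0.32 kg m⁻³ over Δz = 187.3 − 111 = 76.3 m.
N² = (9.81/1024.68) × (0.32/76.3) = 4.0152 × 10⁻⁵ s⁻².
N = √(4.0152 × 10⁻⁵) = 6.3366 × 10⁻³ rad s⁻¹, so T = 2π/N = 991.57 s ≈ 992 s.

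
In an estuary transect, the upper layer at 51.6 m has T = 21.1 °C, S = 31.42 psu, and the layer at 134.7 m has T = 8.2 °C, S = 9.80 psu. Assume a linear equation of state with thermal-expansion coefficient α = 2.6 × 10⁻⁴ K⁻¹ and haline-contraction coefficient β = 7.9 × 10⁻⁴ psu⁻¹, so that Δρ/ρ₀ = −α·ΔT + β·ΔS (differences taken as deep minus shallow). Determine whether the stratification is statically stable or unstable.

unstable

ΔT = 8.2 − 21.1 = -12.9 K and ΔS = 9.80 − 31.42 = -21.62 psu (deep − shallow).
−αΔT = 3.354 × 10⁻³; βΔS = -0.0170798; sum Δρ/ρ₀ = -0.0137258.
Δρ/ρ₀ < 0, so Δρ < 0: deeper water is lighter → statically unstable; the column would overturn.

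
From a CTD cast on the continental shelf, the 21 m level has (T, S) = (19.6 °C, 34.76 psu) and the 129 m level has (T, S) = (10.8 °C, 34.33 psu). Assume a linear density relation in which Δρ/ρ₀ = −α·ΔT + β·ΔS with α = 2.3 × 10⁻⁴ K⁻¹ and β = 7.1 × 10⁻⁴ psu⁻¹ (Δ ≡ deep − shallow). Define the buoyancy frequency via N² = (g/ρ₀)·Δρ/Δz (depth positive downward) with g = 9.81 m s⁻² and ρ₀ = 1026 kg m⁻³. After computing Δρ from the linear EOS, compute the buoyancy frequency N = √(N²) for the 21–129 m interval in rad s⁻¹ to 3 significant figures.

ΔT = -8.8 K, ΔS = -0.43 psu (deep − shallow).
Δρ/ρ₀ = −αΔT + βΔS = 2.024 × 10⁻³ − 3.053 × 10⁻⁴ = 1.7187 × 10⁻³, so Δρ ≈ 1.763 kg m⁻³.
N² = (g/ρ₀)·Δρ/Δz = g·(Δρ/ρ₀)/Δz = 9.81 × 1.7187 × 10⁻³ / 108 = 1.5612 × 10⁻⁴ s⁻².
N = √(1.5612 × 10⁻⁴) = 0.012495 rad s⁻¹ ≈ 0.0125 rad s⁻¹.

0.0125 rad s⁻¹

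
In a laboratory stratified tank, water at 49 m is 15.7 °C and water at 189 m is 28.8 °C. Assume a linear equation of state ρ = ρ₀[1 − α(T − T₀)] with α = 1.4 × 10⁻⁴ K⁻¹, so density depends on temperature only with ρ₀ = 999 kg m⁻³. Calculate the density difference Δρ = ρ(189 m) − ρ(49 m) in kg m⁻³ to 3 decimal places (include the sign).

-1.832 kg m⁻³

ΔT = +13.1 K, Δρ/ρ₀ = −αΔT = -1.834 × 10⁻³.
Δρ = 999 × (-1.834 × 10⁻³) = -1.832 kg m⁻³.
Negative Δρ: lighter below, statically unstable.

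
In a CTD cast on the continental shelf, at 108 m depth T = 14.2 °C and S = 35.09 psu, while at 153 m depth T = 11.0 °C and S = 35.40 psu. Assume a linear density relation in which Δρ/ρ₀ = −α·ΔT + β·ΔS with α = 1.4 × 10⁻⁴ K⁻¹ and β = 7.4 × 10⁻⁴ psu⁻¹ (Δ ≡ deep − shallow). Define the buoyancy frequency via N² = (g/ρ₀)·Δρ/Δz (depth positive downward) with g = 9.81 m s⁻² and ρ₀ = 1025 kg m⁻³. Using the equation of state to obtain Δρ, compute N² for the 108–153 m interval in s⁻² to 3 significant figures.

1.48 × 10⁻⁴ s⁻²

ΔT = -3.2 K, ΔS = +0.31 psu (deep − shallow).
Δρ/ρ₀ = −αΔT + βΔS = 4.48 × 10⁻⁴ + 2.294 × 10⁻⁴ = 6.774 × 10⁻⁴, so Δρ ≈ 0.6943 kg m⁻³.
N² = (g/ρ₀)·Δρ/Δz = g·(Δρ/ρ₀)/Δz = 9.81 × 6.774 × 10⁻⁴ / 45 = 1.4767 × 10⁻⁴ s⁻² ≈ 1.48 × 10⁻⁴ s⁻².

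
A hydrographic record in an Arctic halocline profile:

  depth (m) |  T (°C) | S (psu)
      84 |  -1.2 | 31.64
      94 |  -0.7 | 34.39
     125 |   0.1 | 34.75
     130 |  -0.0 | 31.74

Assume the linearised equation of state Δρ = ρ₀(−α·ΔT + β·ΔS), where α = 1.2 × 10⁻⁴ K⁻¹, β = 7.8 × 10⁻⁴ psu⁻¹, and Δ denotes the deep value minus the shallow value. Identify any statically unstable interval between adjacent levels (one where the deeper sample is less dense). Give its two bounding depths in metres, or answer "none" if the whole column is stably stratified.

Evaluate Δρ/ρ₀ = −αΔT + βΔS across each adjacent pair:
  84–94 m: −αΔT+βΔS = −(1.2 × 10⁻⁴)(+0.5)+(7.8 × 10⁻⁴)(+2.75) = 2.1 × 10⁻³ → stable
  94–125 m: −αΔT+βΔS = −(1.2 × 10⁻⁴)(+0.8)+(7.8 × 10⁻⁴)(+0.36) = 1.8 × 10⁻⁴ → stable
  125–130 m: −αΔT+βΔS = −(1.2 × 10⁻⁴)(-0.1)+(7.8 × 10⁻⁴)(-3.01) = -2.3 × 10⁻³ → UNSTABLE
The 125–130 m interval has Δρ < 0: lighter water underlies denser water.

125–130 m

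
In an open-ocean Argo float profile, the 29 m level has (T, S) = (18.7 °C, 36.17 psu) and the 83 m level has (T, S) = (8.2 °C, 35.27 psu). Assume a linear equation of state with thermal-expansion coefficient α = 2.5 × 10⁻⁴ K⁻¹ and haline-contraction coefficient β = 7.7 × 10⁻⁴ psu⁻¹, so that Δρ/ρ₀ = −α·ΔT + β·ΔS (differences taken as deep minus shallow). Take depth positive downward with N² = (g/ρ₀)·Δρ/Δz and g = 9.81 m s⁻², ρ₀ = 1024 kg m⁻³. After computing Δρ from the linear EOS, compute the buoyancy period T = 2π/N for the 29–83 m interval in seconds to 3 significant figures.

335 s

ΔT = -10.5 K, ΔS = -0.90 psu (deep − shallow).
Δρ/ρ₀ = −αΔT + βΔS = 2.625 × 10⁻³ − 6.93 × 10⁻⁴ = 1.932 × 10⁻³, so Δρ ≈ 1.978 kg m⁻³.
N² = (g/ρ₀)·Δρ/Δz = g·(Δρ/ρ₀)/Δz = 9.81 × 1.932 × 10⁻³ / 54 = 3.5098 × 10⁻⁴ s⁻².
N = √(3.5098 × 10⁻⁴) = 0.018734 rad s⁻¹ → T = 2π/N = 335.39 s ≈ 335 s.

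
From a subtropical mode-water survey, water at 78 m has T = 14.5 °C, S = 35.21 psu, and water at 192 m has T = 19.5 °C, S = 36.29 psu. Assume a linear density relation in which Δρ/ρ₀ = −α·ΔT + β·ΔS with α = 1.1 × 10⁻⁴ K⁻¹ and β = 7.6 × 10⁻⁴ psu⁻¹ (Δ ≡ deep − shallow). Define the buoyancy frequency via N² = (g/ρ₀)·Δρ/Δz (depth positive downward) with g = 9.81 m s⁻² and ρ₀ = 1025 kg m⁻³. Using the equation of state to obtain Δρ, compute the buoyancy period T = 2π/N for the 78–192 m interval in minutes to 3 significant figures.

21.7 min

ΔT = +5.0 K, ΔS = +1.08 psu (deep − shallow).
Δρ/ρ₀ = −αΔT + βΔS = -5.50 × 10⁻⁴ + 8.208 × 10⁻⁴ = 2.708 × 10⁻⁴, so Δρ ≈ 0.2776 kg m⁻³.
N² = (g/ρ₀)·Δρ/Δz = g·(Δρ/ρ₀)/Δz = 9.81 × 2.708 × 10⁻⁴ / 114 = 2.3303 × 10⁻⁵ s⁻².
N = √(2.3303 × 10⁻⁵) = 4.8273 × 10⁻³ rad s⁻¹ → T = 2π/N = 1.3016 × 10³ s = 21.693 min ≈ 21.7 min.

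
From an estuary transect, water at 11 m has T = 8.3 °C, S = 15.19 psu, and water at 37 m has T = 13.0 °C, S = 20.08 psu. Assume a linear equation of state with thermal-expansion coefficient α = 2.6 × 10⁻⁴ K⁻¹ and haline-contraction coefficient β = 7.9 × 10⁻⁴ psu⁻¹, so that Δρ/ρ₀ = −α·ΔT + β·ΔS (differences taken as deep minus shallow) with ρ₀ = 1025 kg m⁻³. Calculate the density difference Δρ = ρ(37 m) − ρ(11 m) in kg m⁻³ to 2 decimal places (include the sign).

ΔT = +4.7 K, ΔS = +4.89 psu (deep − shallow).
Δρ/ρ₀ = −(2.6 × 10⁻⁴)(+4.7) + (7.9 × 10⁻⁴)(+4.89) = 2.6411 × 10⁻³.
Δρ = 1025 × (2.6411 × 10⁻³) = +2.71 kg m⁻³.
Positive Δρ: denser below, stable.

+2.71 kg m⁻³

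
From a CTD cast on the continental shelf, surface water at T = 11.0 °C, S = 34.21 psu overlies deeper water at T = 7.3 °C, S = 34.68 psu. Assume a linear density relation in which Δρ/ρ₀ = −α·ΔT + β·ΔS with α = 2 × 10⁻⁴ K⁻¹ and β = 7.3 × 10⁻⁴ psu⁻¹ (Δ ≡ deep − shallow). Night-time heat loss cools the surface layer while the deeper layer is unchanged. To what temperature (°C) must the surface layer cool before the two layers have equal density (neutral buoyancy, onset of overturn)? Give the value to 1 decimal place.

5.6 °C

Neutral buoyancy requires Δρ = 0, i.e. −α(T_deep − T_surf′) + β(S_deep − S_surf) = 0.
T_surf′ = T_deep − (β/α)·ΔS = 7.3 − (7.3 × 10⁻⁴/2 × 10⁻⁴)·(+0.47) = 5.585 °C.
Cooling required: 11.0 − (5.585) = 5.415 °C.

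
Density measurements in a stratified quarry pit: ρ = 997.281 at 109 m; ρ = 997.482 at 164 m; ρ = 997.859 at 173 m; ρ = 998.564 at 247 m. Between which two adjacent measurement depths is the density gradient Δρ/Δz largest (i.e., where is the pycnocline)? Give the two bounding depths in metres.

164–173 m

Compute the density gradient over each adjacent pair:
  109–164 m: Δρ/Δz = 0.201/55 = 3.7 × 10⁻³ kg m⁻⁴
  164–173 m: Δρ/Δz = 0.377/9 = 0.042 kg m⁻⁴
  173–247 m: Δρ/Δz = 0.705/74 = 9.5 × 10⁻³ kg m⁻⁴
The largest gradient is in the 164–173 m interval — the pycnocline.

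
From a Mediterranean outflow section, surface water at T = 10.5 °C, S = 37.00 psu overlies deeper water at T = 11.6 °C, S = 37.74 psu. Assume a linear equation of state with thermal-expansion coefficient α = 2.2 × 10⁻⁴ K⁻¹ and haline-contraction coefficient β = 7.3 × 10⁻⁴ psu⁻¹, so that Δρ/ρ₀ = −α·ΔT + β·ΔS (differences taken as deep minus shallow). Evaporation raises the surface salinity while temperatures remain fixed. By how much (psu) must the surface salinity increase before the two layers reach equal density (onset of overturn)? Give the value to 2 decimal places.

0.41 psu

Neutral buoyancy requires −α(T_deep − T_surf) + β(S_deep − S_surf′) = 0.
S_surf′ = S_deep − (α/β)·ΔT = 37.74 − (2.2 × 10⁻⁴/7.3 × 10⁻⁴)·(+1.1) = 37.4085 psu.
Increase required: 37.4085 − 37.00 = 0.4085 psu.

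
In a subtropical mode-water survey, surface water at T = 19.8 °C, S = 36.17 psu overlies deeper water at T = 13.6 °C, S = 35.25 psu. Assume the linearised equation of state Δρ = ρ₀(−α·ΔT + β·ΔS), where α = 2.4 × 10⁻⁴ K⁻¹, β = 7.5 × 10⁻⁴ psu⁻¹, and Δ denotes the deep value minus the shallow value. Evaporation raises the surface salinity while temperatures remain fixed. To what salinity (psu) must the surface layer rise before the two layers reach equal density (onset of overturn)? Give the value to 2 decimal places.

Neutral buoyancy requires −α(T_deep − T_surf) + β(S_deep − S_surf′) = 0.
S_surf′ = S_deep − (α/β)·ΔT = 35.25 − (2.4 × 10⁻⁴/7.5 × 10⁻⁴)·(-6.2) = 37.2340 psu.
Increase required: 37.2340 − 36.17 = 1.0640 psu.

37.23 psu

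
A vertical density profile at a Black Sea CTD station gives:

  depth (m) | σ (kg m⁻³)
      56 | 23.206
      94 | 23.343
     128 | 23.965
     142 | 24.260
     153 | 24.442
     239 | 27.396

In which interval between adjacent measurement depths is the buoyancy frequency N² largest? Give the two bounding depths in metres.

153–239 m

Compute the density gradient over each adjacent pair:
  56–94 m: Δρ/Δz = 0.137/38 = 3.6 × 10⁻³ kg m⁻⁴
  94–128 m: Δρ/Δz = 0.622/34 = 0.018 kg m⁻⁴
  128–142 m: Δρ/Δz = 0.295/14 = 0.021 kg m⁻⁴
  142–153 m: Δρ/Δz = 0.182/11 = 0.017 kg m⁻⁴
  153–239 m: Δρ/Δz = 2.954/86 = 0.034 kg m⁻⁴
The largest gradient is in the 153–239 m interval — the pycnocline.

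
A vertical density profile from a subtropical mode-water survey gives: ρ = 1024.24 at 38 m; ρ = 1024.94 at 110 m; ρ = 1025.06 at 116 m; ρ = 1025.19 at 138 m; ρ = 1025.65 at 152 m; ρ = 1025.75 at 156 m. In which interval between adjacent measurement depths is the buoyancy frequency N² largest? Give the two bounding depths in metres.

Compute the density gradient over each adjacent pair:
  38–110 m: Δρ/Δz = 0.70/72 = 9.7 × 10⁻³ kg m⁻⁴
  110–116 m: Δρ/Δz = 0.12/6 = 0.020 kg m⁻⁴
  116–138 m: Δρ/Δz = 0.13/22 = 5.9 × 10⁻³ kg m⁻⁴
  138–152 m: Δρ/Δz = 0.46/14 = 0.033 kg m⁻⁴
  152–156 m: Δρ/Δz = 0.10/4 = 0.025 kg m⁻⁴
The largest gradient is in the 138–152 m interval — the pycnocline.

138–152 m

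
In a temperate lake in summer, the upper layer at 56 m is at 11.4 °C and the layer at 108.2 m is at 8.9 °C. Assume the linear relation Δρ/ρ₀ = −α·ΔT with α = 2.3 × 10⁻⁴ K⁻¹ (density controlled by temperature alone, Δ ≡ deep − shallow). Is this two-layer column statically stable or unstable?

ΔT = 8.9 − 11.4 = -2.5 K, so Δρ/ρ₀ = −αΔT = 5.75 × 10⁻⁴.
Δρ/ρ₀ > 0, so Δρ > 0: deeper water is denser → statically stable.

stable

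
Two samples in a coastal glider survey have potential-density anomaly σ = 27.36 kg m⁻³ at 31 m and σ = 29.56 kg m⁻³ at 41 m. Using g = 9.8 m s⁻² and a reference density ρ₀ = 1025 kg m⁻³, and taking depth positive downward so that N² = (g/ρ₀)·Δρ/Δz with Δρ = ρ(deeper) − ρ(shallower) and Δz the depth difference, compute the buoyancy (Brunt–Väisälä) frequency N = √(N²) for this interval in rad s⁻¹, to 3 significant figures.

Δρ = 1029.56 − 1027.36 = 2.20 kg m⁻³ over Δz = 41 − 31 = 10 m.
N² = (9.8/1025) × (2.20/10) = 2.1034 × 10⁻³ s⁻².
N = √(2.1034 × 10⁻³) = 0.045863 rad s⁻¹ ≈ 0.0459 rad s⁻¹.

0.0459 rad s⁻¹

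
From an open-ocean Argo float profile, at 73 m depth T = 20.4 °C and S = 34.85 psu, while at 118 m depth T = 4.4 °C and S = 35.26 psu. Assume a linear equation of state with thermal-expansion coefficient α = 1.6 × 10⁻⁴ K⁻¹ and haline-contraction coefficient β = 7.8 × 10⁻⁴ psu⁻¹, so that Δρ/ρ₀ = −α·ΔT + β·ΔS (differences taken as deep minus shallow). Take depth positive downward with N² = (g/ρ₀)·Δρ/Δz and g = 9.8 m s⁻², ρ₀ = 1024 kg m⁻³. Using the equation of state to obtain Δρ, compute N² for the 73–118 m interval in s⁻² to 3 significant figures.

6.27 × 10⁻⁴ s⁻²

ΔT = -16.0 K, ΔS = +0.41 psu (deep − shallow).
Δρ/ρ₀ = −αΔT + βΔS = 2.56 × 10⁻³ + 3.198 × 10⁻⁴ = 2.8798 × 10⁻³, so Δρ ≈ 2.949 kg m⁻³.
N² = (g/ρ₀)·Δρ/Δz = g·(Δρ/ρ₀)/Δz = 9.8 × 2.8798 × 10⁻³ / 45 = 6.2716 × 10⁻⁴ s⁻² ≈ 6.27 × 10⁻⁴ s⁻².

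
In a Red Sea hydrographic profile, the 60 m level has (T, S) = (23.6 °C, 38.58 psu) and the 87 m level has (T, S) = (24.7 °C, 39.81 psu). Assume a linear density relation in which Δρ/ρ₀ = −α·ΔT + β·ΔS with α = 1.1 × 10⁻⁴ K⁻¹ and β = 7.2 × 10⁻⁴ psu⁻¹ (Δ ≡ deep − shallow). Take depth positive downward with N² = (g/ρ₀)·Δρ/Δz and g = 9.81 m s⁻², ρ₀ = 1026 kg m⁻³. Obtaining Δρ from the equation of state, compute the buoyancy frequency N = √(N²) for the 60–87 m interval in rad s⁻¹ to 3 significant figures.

ΔT = +1.1 K, ΔS = +1.23 psu (deep − shallow).
Δρ/ρ₀ = −αΔT + βΔS = -1.21 × 10⁻⁴ + 8.856 × 10⁻⁴ = 7.646 × 10⁻⁴, so Δρ ≈ 0.7845 kg m⁻³.
N² = (g/ρ₀)·Δρ/Δz = g·(Δρ/ρ₀)/Δz = 9.81 × 7.646 × 10⁻⁴ / 27 = 2.7780 × 10⁻⁴ s⁻².
N = √(2.7780 × 10⁻⁴) = 0.016667 rad s⁻¹ ≈ 0.0167 rad s⁻¹.

0.0167 rad s⁻¹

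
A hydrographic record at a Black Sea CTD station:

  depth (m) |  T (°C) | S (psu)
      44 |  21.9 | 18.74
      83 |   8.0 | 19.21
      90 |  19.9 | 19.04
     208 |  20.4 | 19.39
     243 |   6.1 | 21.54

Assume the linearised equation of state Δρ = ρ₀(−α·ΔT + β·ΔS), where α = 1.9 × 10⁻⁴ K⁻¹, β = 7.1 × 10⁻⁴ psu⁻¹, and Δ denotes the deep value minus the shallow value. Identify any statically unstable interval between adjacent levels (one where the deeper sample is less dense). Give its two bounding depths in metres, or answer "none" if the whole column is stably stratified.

Evaluate Δρ/ρ₀ = −αΔT + βΔS across each adjacent pair:
  44–83 m: −αΔT+βΔS = −(1.9 × 10⁻⁴)(-13.9)+(7.1 × 10⁻⁴)(+0.47) = 3.0 × 10⁻³ → stable
  83–90 m: −αΔT+βΔS = −(1.9 × 10⁻⁴)(+11.9)+(7.1 × 10⁻⁴)(-0.17) = -2.4 × 10⁻³ → UNSTABLE
  90–208 m: −αΔT+βΔS = −(1.9 × 10⁻⁴)(+0.5)+(7.1 × 10⁻⁴)(+0.35) = 1.5 × 10⁻⁴ → stable
  208–243 m: −αΔT+βΔS = −(1.9 × 10⁻⁴)(-14.3)+(7.1 × 10⁻⁴)(+2.15) = 4.2 × 10⁻³ → stable
The 83–90 m interval has Δρ < 0: lighter water underlies denser water.

83–90 m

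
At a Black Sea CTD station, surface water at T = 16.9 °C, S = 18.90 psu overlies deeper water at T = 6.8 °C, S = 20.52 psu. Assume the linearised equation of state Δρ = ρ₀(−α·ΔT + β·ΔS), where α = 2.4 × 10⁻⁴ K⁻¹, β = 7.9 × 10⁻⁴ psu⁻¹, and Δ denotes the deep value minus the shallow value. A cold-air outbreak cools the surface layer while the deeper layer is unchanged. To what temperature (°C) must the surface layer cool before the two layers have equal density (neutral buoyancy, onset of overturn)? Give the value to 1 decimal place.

Neutral buoyancy requires Δρ = 0, i.e. −α(T_deep − T_surf′) + β(S_deep − S_surf) = 0.
T_surf′ = T_deep − (β/α)·ΔS = 6.8 − (7.9 × 10⁻⁴/2.4 × 10⁻⁴)·(+1.62) = 1.467 °C.
Cooling required: 16.9 − (1.467) = 15.433 °C.

1.5 °C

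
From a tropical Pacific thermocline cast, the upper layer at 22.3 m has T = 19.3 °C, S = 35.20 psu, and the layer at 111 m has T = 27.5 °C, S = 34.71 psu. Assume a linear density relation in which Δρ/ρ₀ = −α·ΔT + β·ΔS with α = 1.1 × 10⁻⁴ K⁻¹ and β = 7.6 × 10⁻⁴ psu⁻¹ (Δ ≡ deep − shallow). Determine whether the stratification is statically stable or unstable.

ΔT = 27.5 − 19.3 = +8.2 K and ΔS = 34.71 − 35.20 = -0.49 psu (deep − shallow).
−αΔT = -9.02 × 10⁻⁴; βΔS = -3.724 × 10⁻⁴; sum Δρ/ρ₀ = -1.2744 × 10⁻³.
Δρ/ρ₀ < 0, so Δρ < 0: deeper water is lighter → statically unstable; the column would overturn.

unstable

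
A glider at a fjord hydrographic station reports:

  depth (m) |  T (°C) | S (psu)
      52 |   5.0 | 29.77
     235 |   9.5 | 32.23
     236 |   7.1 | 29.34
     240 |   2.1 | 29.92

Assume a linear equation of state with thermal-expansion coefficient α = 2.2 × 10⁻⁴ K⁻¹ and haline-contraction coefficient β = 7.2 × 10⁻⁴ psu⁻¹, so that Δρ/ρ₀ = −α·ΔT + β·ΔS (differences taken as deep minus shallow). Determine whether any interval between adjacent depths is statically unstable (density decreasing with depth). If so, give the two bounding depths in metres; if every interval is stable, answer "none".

Evaluate Δρ/ρ₀ = −αΔT + βΔS across each adjacent pair:
  52–235 m: −αΔT+βΔS = −(2.2 × 10⁻⁴)(+4.5)+(7.2 × 10⁻⁴)(+2.46) = 7.8 × 10⁻⁴ → stable
  235–236 m: −αΔT+βΔS = −(2.2 × 10⁻⁴)(-2.4)+(7.2 × 10⁻⁴)(-2.89) = -1.6 × 10⁻³ → UNSTABLE
  236–240 m: −αΔT+βΔS = −(2.2 × 10⁻⁴)(-5.0)+(7.2 × 10⁻⁴)(+0.58) = 1.5 × 10⁻³ → stable
The 235–236 m interval has Δρ < 0: lighter water underlies denser water.

235–236 m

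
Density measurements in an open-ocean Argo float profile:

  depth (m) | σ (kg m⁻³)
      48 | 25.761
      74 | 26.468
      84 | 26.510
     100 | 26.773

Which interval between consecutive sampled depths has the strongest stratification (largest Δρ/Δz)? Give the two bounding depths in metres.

48–74 m

Compute the density gradient over each adjacent pair:
  48–74 m: Δρ/Δz = 0.707/26 = 0.027 kg m⁻⁴
  74–84 m: Δρ/Δz = 0.042/10 = 4.2 × 10⁻³ kg m⁻⁴
  84–100 m: Δρ/Δz = 0.263/16 = 0.016 kg m⁻⁴
The largest gradient is in the 48–74 m interval — the pycnocline.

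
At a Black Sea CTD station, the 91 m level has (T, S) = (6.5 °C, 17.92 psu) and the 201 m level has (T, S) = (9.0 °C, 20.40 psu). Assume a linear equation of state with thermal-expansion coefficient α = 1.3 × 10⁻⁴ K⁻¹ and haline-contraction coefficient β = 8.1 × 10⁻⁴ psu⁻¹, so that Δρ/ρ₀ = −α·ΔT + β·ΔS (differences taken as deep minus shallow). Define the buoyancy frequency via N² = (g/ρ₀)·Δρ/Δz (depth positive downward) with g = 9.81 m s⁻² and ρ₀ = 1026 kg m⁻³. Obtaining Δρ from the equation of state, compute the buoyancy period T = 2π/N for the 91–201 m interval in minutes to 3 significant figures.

ΔT = +2.5 K, ΔS = +2.48 psu (deep − shallow).
Δρ/ρ₀ = −αΔT + βΔS = -3.25 × 10⁻⁴ + 2.0088 × 10⁻³ = 1.6838 × 10⁻³, so Δρ ≈ 1.728 kg m⁻³.
N² = (g/ρ₀)·Δρ/Δz = g·(Δρ/ρ₀)/Δz = 9.81 × 1.6838 × 10⁻³ / 110 = 1.5016 × 10⁻⁴ s⁻².
N = √(1.5016 × 10⁻⁴) = 0.012254 rad s⁻¹ → T = 2π/N = 512.75 s = 8.5458 min ≈ 8.55 min.

8.55 min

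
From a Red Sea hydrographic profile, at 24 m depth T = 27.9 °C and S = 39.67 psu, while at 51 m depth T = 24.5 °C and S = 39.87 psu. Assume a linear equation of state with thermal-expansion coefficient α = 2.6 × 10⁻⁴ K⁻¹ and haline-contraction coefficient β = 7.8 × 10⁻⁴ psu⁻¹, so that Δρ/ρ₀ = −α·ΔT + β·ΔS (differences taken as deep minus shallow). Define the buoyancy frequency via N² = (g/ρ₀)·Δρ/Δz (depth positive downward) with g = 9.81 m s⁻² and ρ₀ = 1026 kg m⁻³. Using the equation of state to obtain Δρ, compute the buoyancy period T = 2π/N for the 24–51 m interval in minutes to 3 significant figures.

5.39 min

ΔT = -3.4 K, ΔS = +0.20 psu (deep − shallow).
Δρ/ρ₀ = −αΔT + βΔS = 8.84 × 10⁻⁴ + 1.56 × 10⁻⁴ = 1.04 × 10⁻³, so Δρ ≈ 1.067 kg m⁻³.
N² = (g/ρ₀)·Δρ/Δz = g·(Δρ/ρ₀)/Δz = 9.81 × 1.04 × 10⁻³ / 27 = 3.7787 × 10⁻⁴ s⁻².
N = √(3.7787 × 10⁻⁴) = 0.019439 rad s⁻¹ → T = 2π/N = 323.23 s = 5.3872 min ≈ 5.39 min.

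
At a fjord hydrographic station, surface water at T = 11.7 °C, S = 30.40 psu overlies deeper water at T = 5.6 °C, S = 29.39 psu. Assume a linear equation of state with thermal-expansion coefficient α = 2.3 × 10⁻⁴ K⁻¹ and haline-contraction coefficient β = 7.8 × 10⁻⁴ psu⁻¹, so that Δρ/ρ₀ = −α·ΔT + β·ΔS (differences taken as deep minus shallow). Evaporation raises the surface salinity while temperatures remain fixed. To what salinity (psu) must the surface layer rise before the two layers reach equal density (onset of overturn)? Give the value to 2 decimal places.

31.19 psu

Neutral buoyancy requires −α(T_deep − T_surf) + β(S_deep − S_surf′) = 0.
S_surf′ = S_deep − (α/β)·ΔT = 29.39 − (2.3 × 10⁻⁴/7.8 × 10⁻⁴)·(-6.1) = 31.1887 psu.
Increase required: 31.1887 − 30.40 = 0.7887 psu.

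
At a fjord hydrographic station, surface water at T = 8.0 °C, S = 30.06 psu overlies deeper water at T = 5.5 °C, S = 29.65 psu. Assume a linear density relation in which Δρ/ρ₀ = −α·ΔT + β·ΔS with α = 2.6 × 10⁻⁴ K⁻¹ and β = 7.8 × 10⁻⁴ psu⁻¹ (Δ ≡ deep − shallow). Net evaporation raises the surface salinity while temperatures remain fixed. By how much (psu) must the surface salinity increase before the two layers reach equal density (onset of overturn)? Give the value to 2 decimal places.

0.42 psu

Neutral buoyancy requires −α(T_deep − T_surf) + β(S_deep − S_surf′) = 0.
S_surf′ = S_deep − (α/β)·ΔT = 29.65 − (2.6 × 10⁻⁴/7.8 × 10⁻⁴)·(-2.5) = 30.4833 psu.
Increase required: 30.4833 − 30.06 = 0.4233 psu.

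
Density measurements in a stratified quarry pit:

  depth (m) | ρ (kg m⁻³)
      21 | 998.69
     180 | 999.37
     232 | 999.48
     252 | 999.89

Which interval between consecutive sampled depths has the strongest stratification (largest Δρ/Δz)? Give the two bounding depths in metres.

232–252 m

Compute the density gradient over each adjacent pair:
  21–180 m: Δρ/Δz = 0.68/159 = 4.3 × 10⁻³ kg m⁻⁴
  180–232 m: Δρ/Δz = 0.11/52 = 2.1 × 10⁻³ kg m⁻⁴
  232–252 m: Δρ/Δz = 0.41/20 = 0.020 kg m⁻⁴
The largest gradient is in the 232–252 m interval — the pycnocline.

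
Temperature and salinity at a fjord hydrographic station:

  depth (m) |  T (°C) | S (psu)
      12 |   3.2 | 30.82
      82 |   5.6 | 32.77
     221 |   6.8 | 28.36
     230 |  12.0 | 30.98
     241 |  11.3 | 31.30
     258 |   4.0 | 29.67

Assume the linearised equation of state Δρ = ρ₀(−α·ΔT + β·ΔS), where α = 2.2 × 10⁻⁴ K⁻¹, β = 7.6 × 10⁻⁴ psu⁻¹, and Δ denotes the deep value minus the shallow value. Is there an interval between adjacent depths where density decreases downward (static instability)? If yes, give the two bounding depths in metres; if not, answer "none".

Evaluate Δρ/ρ₀ = −αΔT + βΔS across each adjacent pair:
  12–82 m: −αΔT+βΔS = −(2.2 × 10⁻⁴)(+2.4)+(7.6 × 10⁻⁴)(+1.95) = 9.5 × 10⁻⁴ → stable
  82–221 m: −αΔT+βΔS = −(2.2 × 10⁻⁴)(+1.2)+(7.6 × 10⁻⁴)(-4.41) = -3.6 × 10⁻³ → UNSTABLE
  221–230 m: −αΔT+βΔS = −(2.2 × 10⁻⁴)(+5.2)+(7.6 × 10⁻⁴)(+2.62) = 8.5 × 10⁻⁴ → stable
  230–241 m: −αΔT+βΔS = −(2.2 × 10⁻⁴)(-0.7)+(7.6 × 10⁻⁴)(+0.32) = 4.0 × 10⁻⁴ → stable
  241–258 m: −αΔT+βΔS = −(2.2 × 10⁻⁴)(-7.3)+(7.6 × 10⁻⁴)(-1.63) = 3.7 × 10⁻⁴ → stable
The 82–221 m interval has Δρ < 0: lighter water underlies denser water.

82–221 m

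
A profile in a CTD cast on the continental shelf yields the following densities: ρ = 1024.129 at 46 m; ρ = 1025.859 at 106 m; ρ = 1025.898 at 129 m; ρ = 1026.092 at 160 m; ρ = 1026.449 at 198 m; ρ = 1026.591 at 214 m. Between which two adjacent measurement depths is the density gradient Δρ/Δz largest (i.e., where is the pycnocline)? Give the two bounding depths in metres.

46–106 m

Compute the density gradient over each adjacent pair:
  46–106 m: Δρ/Δz = 1.730/60 = 0.029 kg m⁻⁴
  106–129 m: Δρ/Δz = 0.039/23 = 1.7 × 10⁻³ kg m⁻⁴
  129–160 m: Δρ/Δz = 0.194/31 = 6.3 × 10⁻³ kg m⁻⁴
  160–198 m: Δρ/Δz = 0.357/38 = 9.4 × 10⁻³ kg m⁻⁴
  198–214 m: Δρ/Δz = 0.142/16 = 8.9 × 10⁻³ kg m⁻⁴
The largest gradient is in the 46–106 m interval — the pycnocline.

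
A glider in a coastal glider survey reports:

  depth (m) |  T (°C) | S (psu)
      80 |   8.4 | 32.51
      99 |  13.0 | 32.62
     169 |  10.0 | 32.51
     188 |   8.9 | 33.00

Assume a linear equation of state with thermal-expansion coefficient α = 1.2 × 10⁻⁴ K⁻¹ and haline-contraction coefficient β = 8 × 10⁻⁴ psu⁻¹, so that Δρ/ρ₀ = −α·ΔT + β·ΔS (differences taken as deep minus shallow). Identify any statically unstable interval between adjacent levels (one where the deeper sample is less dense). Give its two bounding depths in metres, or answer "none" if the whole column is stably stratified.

80–99 m

Evaluate Δρ/ρ₀ = −αΔT + βΔS across each adjacent pair:
  80–99 m: −αΔT+βΔS = −(1.2 × 10⁻⁴)(+4.6)+(8 × 10⁻⁴)(+0.11) = -4.6 × 10⁻⁴ → UNSTABLE
  99–169 m: −αΔT+βΔS = −(1.2 × 10⁻⁴)(-3.0)+(8 × 10⁻⁴)(-0.11) = 2.7 × 10⁻⁴ → stable
  169–188 m: −αΔT+βΔS = −(1.2 × 10⁻⁴)(-1.1)+(8 × 10⁻⁴)(+0.49) = 5.2 × 10⁻⁴ → stable
The 80–99 m interval has Δρ < 0: lighter water underlies denser water.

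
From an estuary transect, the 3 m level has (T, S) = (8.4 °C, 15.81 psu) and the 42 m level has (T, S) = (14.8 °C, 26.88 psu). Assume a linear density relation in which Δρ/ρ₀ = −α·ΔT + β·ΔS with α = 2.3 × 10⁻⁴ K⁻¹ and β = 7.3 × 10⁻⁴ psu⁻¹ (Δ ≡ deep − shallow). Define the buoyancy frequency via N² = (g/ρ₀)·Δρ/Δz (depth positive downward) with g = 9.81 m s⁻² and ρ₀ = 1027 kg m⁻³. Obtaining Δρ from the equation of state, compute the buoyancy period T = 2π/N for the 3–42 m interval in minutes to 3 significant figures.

ΔT = +6.4 K, ΔS = +11.07 psu (deep − shallow).
Δρ/ρ₀ = −αΔT + βΔS = -1.472 × 10⁻³ + 8.0811 × 10⁻³ = 6.6091 × 10⁻³, so Δρ ≈ 6.788 kg m⁻³.
N² = (g/ρ₀)·Δρ/Δz = g·(Δρ/ρ₀)/Δz = 9.81 × 6.6091 × 10⁻³ / 39 = 1.6624 × 10⁻³ s⁻².
N = √(1.6624 × 10⁻³) = 0.040773 rad s⁻¹ → T = 2π/N = 154.10 s = 2.5683 min ≈ 2.57 min.

2.57 min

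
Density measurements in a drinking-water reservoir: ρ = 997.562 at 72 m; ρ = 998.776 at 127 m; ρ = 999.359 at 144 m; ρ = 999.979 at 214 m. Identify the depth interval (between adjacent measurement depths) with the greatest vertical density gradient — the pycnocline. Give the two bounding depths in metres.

Compute the density gradient over each adjacent pair:
  72–127 m: Δρ/Δz = 1.214/55 = 0.022 kg m⁻⁴
  127–144 m: Δρ/Δz = 0.583/17 = 0.034 kg m⁻⁴
  144–214 m: Δρ/Δz = 0.620/70 = 8.9 × 10⁻³ kg m⁻⁴
The largest gradient is in the 127–144 m interval — the pycnocline.

127–144 m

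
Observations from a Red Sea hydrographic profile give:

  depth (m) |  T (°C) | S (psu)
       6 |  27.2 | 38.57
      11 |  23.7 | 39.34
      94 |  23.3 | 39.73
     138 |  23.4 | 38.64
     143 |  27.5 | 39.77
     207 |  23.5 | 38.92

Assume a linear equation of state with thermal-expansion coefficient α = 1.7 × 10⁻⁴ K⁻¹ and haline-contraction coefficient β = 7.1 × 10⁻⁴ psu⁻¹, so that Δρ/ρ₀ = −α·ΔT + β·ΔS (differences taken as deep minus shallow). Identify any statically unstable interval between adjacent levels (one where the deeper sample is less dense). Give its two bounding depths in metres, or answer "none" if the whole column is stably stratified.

94–138 m

Evaluate Δρ/ρ₀ = −αΔT + βΔS across each adjacent pair:
  6–11 m: −αΔT+βΔS = −(1.7 × 10⁻⁴)(-3.5)+(7.1 × 10⁻⁴)(+0.77) = 1.1 × 10⁻³ → stable
  11–94 m: −αΔT+βΔS = −(1.7 × 10⁻⁴)(-0.4)+(7.1 × 10⁻⁴)(+0.39) = 3.4 × 10⁻⁴ → stable
  94–138 m: −αΔT+βΔS = −(1.7 × 10⁻⁴)(+0.1)+(7.1 × 10⁻⁴)(-1.09) = -7.9 × 10⁻⁴ → UNSTABLE
  138–143 m: −αΔT+βΔS = −(1.7 × 10⁻⁴)(+4.1)+(7.1 × 10⁻⁴)(+1.13) = 1.1 × 10⁻⁴ → stable
  143–207 m: −αΔT+βΔS = −(1.7 × 10⁻⁴)(-4.0)+(7.1 × 10⁻⁴)(-0.85) = 7.7 × 10⁻⁵ → stable
The 94–138 m interval has Δρ < 0: lighter water underlies denser water.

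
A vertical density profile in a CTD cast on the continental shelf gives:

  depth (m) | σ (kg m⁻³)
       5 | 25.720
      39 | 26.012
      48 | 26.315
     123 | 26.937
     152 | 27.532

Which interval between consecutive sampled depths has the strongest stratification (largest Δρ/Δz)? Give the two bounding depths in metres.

Compute the density gradient over each adjacent pair:
  5–39 m: Δρ/Δz = 0.292/34 = 8.6 × 10⁻³ kg m⁻⁴
  39–48 m: Δρ/Δz = 0.303/9 = 0.034 kg m⁻⁴
  48–123 m: Δρ/Δz = 0.622/75 = 8.3 × 10⁻³ kg m⁻⁴
  123–152 m: Δρ/Δz = 0.595/29 = 0.021 kg m⁻⁴
The largest gradient is in the 39–48 m interval — the pycnocline.

39–48 m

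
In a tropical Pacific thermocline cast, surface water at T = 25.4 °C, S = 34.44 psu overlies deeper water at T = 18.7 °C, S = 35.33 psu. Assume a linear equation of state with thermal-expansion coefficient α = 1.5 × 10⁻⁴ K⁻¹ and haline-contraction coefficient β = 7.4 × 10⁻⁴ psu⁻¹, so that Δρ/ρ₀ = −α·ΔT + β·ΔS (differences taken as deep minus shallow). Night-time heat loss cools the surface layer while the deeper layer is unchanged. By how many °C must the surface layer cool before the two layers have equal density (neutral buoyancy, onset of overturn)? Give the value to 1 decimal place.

Neutral buoyancy requires Δρ = 0, i.e. −α(T_deep − T_surf′) + β(S_deep − S_surf) = 0.
T_surf′ = T_deep − (β/α)·ΔS = 18.7 − (7.4 × 10⁻⁴/1.5 × 10⁻⁴)·(+0.89) = 14.309 °C.
Cooling required: 25.4 − (14.309) = 11.091 °C.

11.1 °C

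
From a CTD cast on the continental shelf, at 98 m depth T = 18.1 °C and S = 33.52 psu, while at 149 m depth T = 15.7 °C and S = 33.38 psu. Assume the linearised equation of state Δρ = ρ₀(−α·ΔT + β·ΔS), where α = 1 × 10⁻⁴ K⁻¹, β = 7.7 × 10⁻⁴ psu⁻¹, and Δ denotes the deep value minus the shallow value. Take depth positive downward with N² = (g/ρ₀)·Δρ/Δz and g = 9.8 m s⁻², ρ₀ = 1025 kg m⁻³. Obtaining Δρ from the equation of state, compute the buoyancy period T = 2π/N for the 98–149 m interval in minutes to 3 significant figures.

20.8 min

ΔT = -2.4 K, ΔS = -0.14 psu (deep − shallow).
Δρ/ρ₀ = −αΔT + βΔS = 2.40 × 10⁻⁴ − 1.078 × 10⁻⁴ = 1.322 × 10⁻⁴, so Δρ ≈ 0.1355 kg m⁻³.
N² = (g/ρ₀)·Δρ/Δz = g·(Δρ/ρ₀)/Δz = 9.8 × 1.322 × 10⁻⁴ / 51 = 2.5403 × 10⁻⁵ s⁻².
N = √(2.5403 × 10⁻⁵) = 5.0401 × 10⁻³ rad s⁻¹ → T = 2π/N = 1.2466 × 10³ s = 20.777 min ≈ 20.8 min.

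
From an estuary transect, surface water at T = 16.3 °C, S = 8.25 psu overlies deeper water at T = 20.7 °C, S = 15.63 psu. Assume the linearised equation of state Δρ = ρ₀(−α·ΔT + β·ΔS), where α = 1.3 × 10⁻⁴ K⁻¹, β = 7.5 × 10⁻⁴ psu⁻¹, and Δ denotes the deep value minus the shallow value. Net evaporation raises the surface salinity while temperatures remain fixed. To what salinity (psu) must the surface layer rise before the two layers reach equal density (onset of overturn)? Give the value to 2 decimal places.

Neutral buoyancy requires −α(T_deep − T_surf) + β(S_deep − S_surf′) = 0.
S_surf′ = S_deep − (α/β)·ΔT = 15.63 − (1.3 × 10⁻⁴/7.5 × 10⁻⁴)·(+4.4) = 14.8673 psu.
Increase required: 14.8673 − 8.25 = 6.6173 psu.

14.87 psu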